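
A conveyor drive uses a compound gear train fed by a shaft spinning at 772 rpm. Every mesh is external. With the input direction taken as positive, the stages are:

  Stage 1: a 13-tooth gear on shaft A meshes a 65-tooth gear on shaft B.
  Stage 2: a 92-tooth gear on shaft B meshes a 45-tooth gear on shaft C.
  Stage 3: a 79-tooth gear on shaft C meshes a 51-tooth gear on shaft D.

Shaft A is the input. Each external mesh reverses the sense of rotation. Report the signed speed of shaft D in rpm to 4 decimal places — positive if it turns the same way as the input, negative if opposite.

Stage 1 [13T→65T]: ω = 772.0000×13/65 = 154.4000 rpm, dir flips to −; running = −154.4000
Stage 2 [92T→45T]: ω = 154.4000×92/45 = 315.6622 rpm, dir flips to +; running = +315.6622
Stage 3 [79T→51T]: ω = 315.6622×79/51 = 488.9670 rpm, dir flips to −; running = −488.9670

-488.9670 rpm (opposite to input, |ω| = 488.9670 rpm)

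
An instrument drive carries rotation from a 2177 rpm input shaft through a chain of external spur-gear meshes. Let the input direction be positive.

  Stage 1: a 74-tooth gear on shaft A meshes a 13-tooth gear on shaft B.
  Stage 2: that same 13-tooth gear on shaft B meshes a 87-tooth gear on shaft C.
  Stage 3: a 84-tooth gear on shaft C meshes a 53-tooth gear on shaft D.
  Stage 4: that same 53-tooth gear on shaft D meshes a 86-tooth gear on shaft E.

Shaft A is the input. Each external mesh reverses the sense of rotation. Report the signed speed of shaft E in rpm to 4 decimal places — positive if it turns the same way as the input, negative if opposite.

+1808.6383 rpm (same as input, |ω| = 1808.6383 rpm)

Stage 1 [74T→13T]: ω = 2177.0000×74/13 = 12392.1538 rpm, dir flips to −; running = −12392.1538
Stage 2 [13T→87T]: ω = 12392.1538×13/87 = 1851.7011 rpm, dir flips to +; running = +1851.7011
Stage 3 [84T→53T]: ω = 1851.7011×84/53 = 2934.7716 rpm, dir flips to −; running = −2934.7716
Stage 4 [53T→86T]: ω = 2934.7716×53/86 = 1808.6383 rpm, dir flips to +; running = +1808.6383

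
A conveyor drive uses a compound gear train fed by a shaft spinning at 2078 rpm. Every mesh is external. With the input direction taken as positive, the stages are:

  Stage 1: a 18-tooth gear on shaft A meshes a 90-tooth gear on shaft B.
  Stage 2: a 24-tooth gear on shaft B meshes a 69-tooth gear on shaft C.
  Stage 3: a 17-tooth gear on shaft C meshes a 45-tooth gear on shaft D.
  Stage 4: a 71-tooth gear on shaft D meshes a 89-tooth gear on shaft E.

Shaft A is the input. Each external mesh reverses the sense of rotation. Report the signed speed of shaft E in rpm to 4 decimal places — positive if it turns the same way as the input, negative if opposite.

Stage 1 [18T→90T]: ω = 2078.0000×18/90 = 415.6000 rpm, dir flips to −; running = −415.6000
Stage 2 [24T→69T]: ω = 415.6000×24/69 = 144.5565 rpm, dir flips to +; running = +144.5565
Stage 3 [17T→45T]: ω = 144.5565×17/45 = 54.6102 rpm, dir flips to −; running = −54.6102
Stage 4 [71T→89T]: ω = 54.6102×71/89 = 43.5655 rpm, dir flips to +; running = +43.5655

+43.5655 rpm (same as input, |ω| = 43.5655 rpm)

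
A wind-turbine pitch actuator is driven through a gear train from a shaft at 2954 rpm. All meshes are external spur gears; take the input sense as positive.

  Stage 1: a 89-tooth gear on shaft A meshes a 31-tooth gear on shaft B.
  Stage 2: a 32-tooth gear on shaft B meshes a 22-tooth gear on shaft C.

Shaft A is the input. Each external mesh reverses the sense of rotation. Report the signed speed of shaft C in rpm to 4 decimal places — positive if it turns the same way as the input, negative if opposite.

Stage 1 [89T→31T]: ω = 2954.0000×89/31 = 8480.8387 rpm, dir flips to −; running = −8480.8387
Stage 2 [32T→22T]: ω = 8480.8387×32/22 = 12335.7654 rpm, dir flips to +; running = +12335.7654

+12335.7654 rpm (same as input, |ω| = 12335.7654 rpm)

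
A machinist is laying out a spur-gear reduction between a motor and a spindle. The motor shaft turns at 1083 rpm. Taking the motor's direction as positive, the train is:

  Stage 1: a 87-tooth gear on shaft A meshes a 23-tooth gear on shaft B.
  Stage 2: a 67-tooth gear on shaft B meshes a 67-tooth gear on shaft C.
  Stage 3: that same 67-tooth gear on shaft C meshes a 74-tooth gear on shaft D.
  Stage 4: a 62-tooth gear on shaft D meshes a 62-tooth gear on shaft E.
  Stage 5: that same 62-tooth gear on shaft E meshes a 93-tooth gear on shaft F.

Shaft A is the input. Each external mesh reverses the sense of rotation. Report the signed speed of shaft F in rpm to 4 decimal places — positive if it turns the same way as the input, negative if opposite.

Stage 1 [87T→23T]: ω = 1083.0000×87/23 = 4096.5652 rpm, dir flips to −; running = −4096.5652
Stage 2 [67T→67T]: ω = 4096.5652×67/67 = 4096.5652 rpm, dir flips to +; running = +4096.5652
Stage 3 [67T→74T]: ω = 4096.5652×67/74 = 3709.0523 rpm, dir flips to −; running = −3709.0523
Stage 4 [62T→62T]: ω = 3709.0523×62/62 = 3709.0523 rpm, dir flips to +; running = +3709.0523
Stage 5 [62T→93T]: ω = 3709.0523×62/93 = 2472.7015 rpm, dir flips to −; running = −2472.7015

-2472.7015 rpm (opposite to input, |ω| = 2472.7015 rpm)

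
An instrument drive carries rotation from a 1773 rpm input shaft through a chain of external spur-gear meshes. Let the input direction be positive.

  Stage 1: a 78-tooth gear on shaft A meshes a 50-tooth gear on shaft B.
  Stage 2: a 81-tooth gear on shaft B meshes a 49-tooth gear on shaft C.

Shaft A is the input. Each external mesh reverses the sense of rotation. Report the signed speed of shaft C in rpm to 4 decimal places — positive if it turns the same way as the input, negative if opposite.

+4572.1690 rpm (same as input, |ω| = 4572.1690 rpm)

Stage 1 [78T→50T]: ω = 1773.0000×78/50 = 2765.8800 rpm, dir flips to −; running = −2765.8800
Stage 2 [81T→49T]: ω = 2765.8800×81/49 = 4572.1690 rpm, dir flips to +; running = +4572.1690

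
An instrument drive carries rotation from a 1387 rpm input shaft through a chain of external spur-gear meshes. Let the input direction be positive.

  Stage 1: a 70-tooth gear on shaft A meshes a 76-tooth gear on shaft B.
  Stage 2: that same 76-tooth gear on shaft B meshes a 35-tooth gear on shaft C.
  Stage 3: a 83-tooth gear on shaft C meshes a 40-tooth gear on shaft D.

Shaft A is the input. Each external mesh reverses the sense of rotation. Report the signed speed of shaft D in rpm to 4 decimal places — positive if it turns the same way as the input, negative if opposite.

Stage 1 [70T→76T]: ω = 1387.0000×70/76 = 1277.5000 rpm, dir flips to −; running = −1277.5000
Stage 2 [76T→35T]: ω = 1277.5000×76/35 = 2774.0000 rpm, dir flips to +; running = +2774.0000
Stage 3 [83T→40T]: ω = 2774.0000×83/40 = 5756.0500 rpm, dir flips to −; running = −5756.0500

-5756.0500 rpm (opposite to input, |ω| = 5756.0500 rpm)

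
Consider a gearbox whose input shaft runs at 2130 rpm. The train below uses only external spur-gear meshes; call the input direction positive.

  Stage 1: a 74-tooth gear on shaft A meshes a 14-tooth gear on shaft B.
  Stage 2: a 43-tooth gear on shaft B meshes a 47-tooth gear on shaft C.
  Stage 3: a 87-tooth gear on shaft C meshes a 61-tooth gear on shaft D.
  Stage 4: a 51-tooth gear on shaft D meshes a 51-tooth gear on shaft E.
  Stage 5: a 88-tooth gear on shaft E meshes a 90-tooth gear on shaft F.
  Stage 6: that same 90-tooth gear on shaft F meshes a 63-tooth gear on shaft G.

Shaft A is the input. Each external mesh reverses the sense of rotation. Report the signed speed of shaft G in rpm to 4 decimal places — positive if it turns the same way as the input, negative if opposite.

Stage 1 [74T→14T]: ω = 2130.0000×74/14 = 11258.5714 rpm, dir flips to −; running = −11258.5714
Stage 2 [43T→47T]: ω = 11258.5714×43/47 = 10300.3951 rpm, dir flips to +; running = +10300.3951
Stage 3 [87T→61T]: ω = 10300.3951×87/61 = 14690.7275 rpm, dir flips to −; running = −14690.7275
Stage 4 [51T→51T]: ω = 14690.7275×51/51 = 14690.7275 rpm, dir flips to +; running = +14690.7275
Stage 5 [88T→90T]: ω = 14690.7275×88/90 = 14364.2669 rpm, dir flips to −; running = −14364.2669
Stage 6 [90T→63T]: ω = 14364.2669×90/63 = 20520.3813 rpm, dir flips to +; running = +20520.3813

+20520.3813 rpm (same as input, |ω| = 20520.3813 rpm)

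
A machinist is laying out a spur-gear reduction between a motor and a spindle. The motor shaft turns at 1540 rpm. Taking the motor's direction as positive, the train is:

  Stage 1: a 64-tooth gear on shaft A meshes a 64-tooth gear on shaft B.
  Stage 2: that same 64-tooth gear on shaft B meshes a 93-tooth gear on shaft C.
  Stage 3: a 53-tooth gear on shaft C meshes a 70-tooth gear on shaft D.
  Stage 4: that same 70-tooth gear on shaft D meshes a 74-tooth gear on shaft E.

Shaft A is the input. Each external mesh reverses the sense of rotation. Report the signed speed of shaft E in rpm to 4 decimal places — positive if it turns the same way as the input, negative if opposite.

Stage 1 [64T→64T]: ω = 1540.0000×64/64 = 1540.0000 rpm, dir flips to −; running = −1540.0000
Stage 2 [64T→93T]: ω = 1540.0000×64/93 = 1059.7849 rpm, dir flips to +; running = +1059.7849
Stage 3 [53T→70T]: ω = 1059.7849×53/70 = 802.4086 rpm, dir flips to −; running = −802.4086
Stage 4 [70T→74T]: ω = 802.4086×70/74 = 759.0352 rpm, dir flips to +; running = +759.0352

+759.0352 rpm (same as input, |ω| = 759.0352 rpm)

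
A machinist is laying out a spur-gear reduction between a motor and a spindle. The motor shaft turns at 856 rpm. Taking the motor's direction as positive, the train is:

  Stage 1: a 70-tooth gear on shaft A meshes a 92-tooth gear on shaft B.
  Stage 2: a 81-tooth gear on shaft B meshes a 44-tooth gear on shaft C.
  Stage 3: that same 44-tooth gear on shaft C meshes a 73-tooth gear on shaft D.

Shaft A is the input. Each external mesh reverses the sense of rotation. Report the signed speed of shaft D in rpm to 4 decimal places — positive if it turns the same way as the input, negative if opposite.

Stage 1 [70T→92T]: ω = 856.0000×70/92 = 651.3043 rpm, dir flips to −; running = −651.3043
Stage 2 [81T→44T]: ω = 651.3043×81/44 = 1198.9921 rpm, dir flips to +; running = +1198.9921
Stage 3 [44T→73T]: ω = 1198.9921×44/73 = 722.6802 rpm, dir flips to −; running = −722.6802

-722.6802 rpm (opposite to input, |ω| = 722.6802 rpm)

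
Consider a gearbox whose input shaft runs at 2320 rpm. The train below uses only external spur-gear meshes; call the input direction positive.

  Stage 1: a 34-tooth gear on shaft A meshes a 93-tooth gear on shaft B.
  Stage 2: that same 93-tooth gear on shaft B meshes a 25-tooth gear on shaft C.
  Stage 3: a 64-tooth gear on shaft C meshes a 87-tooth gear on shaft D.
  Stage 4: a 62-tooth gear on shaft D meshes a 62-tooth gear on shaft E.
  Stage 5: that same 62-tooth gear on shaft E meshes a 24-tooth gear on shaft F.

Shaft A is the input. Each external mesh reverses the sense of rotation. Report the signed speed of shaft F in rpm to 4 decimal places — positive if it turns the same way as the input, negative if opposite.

-5996.0889 rpm (opposite to input, |ω| = 5996.0889 rpm)

Stage 1 [34T→93T]: ω = 2320.0000×34/93 = 848.1720 rpm, dir flips to −; running = −848.1720
Stage 2 [93T→25T]: ω = 848.1720×93/25 = 3155.2000 rpm, dir flips to +; running = +3155.2000
Stage 3 [64T→87T]: ω = 3155.2000×64/87 = 2321.0667 rpm, dir flips to −; running = −2321.0667
Stage 4 [62T→62T]: ω = 2321.0667×62/62 = 2321.0667 rpm, dir flips to +; running = +2321.0667
Stage 5 [62T→24T]: ω = 2321.0667×62/24 = 5996.0889 rpm, dir flips to −; running = −5996.0889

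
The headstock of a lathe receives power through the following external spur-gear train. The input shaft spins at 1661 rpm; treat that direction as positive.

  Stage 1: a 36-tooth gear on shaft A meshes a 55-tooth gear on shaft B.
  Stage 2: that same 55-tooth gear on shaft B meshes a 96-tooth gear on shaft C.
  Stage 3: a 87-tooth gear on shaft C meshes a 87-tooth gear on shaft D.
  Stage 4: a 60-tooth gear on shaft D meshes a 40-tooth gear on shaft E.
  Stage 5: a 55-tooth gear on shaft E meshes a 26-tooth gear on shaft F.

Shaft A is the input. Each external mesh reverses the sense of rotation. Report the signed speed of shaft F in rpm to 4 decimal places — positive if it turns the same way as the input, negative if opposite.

-1976.4303 rpm (opposite to input, |ω| = 1976.4303 rpm)

Stage 1 [36T→55T]: ω = 1661.0000×36/55 = 1087.2000 rpm, dir flips to −; running = −1087.2000
Stage 2 [55T→96T]: ω = 1087.2000×55/96 = 622.8750 rpm, dir flips to +; running = +622.8750
Stage 3 [87T→87T]: ω = 622.8750×87/87 = 622.8750 rpm, dir flips to −; running = −622.8750
Stage 4 [60T→40T]: ω = 622.8750×60/40 = 934.3125 rpm, dir flips to +; running = +934.3125
Stage 5 [55T→26T]: ω = 934.3125×55/26 = 1976.4303 rpm, dir flips to −; running = −1976.4303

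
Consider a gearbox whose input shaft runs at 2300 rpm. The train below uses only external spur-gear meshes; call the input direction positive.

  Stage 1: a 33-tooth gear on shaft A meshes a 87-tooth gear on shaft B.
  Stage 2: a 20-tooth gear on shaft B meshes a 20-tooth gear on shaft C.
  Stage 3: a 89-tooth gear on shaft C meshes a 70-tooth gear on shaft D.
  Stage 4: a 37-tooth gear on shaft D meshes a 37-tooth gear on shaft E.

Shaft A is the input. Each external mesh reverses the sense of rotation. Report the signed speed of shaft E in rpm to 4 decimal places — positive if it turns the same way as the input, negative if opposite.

Stage 1 [33T→87T]: ω = 2300.0000×33/87 = 872.4138 rpm, dir flips to −; running = −872.4138
Stage 2 [20T→20T]: ω = 872.4138×20/20 = 872.4138 rpm, dir flips to +; running = +872.4138
Stage 3 [89T→70T]: ω = 872.4138×89/70 = 1109.2118 rpm, dir flips to −; running = −1109.2118
Stage 4 [37T→37T]: ω = 1109.2118×37/37 = 1109.2118 rpm, dir flips to +; running = +1109.2118

+1109.2118 rpm (same as input, |ω| = 1109.2118 rpm)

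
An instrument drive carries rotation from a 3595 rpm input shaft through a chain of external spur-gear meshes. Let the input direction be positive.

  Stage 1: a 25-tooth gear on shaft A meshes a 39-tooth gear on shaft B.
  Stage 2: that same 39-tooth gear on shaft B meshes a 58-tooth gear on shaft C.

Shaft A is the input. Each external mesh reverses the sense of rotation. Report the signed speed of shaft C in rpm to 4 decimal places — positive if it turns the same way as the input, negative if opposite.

+1549.5690 rpm (same as input, |ω| = 1549.5690 rpm)

Stage 1 [25T→39T]: ω = 3595.0000×25/39 = 2304.4872 rpm, dir flips to −; running = −2304.4872
Stage 2 [39T→58T]: ω = 2304.4872×39/58 = 1549.5690 rpm, dir flips to +; running = +1549.5690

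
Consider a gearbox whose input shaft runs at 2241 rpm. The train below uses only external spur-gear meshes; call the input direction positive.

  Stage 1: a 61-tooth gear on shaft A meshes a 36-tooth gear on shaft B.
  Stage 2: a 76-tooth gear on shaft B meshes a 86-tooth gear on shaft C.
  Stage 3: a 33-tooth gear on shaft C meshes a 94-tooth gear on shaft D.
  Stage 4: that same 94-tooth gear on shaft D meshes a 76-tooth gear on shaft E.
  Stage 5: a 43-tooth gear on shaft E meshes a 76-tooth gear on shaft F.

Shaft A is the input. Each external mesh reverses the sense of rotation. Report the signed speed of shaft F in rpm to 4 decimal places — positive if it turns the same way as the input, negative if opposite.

Stage 1 [61T→36T]: ω = 2241.0000×61/36 = 3797.2500 rpm, dir flips to −; running = −3797.2500
Stage 2 [76T→86T]: ω = 3797.2500×76/86 = 3355.7093 rpm, dir flips to +; running = +3355.7093
Stage 3 [33T→94T]: ω = 3355.7093×33/94 = 1178.0682 rpm, dir flips to −; running = −1178.0682
Stage 4 [94T→76T]: ω = 1178.0682×94/76 = 1457.0843 rpm, dir flips to +; running = +1457.0843
Stage 5 [43T→76T]: ω = 1457.0843×43/76 = 824.4030 rpm, dir flips to −; running = −824.4030

-824.4030 rpm (opposite to input, |ω| = 824.4030 rpm)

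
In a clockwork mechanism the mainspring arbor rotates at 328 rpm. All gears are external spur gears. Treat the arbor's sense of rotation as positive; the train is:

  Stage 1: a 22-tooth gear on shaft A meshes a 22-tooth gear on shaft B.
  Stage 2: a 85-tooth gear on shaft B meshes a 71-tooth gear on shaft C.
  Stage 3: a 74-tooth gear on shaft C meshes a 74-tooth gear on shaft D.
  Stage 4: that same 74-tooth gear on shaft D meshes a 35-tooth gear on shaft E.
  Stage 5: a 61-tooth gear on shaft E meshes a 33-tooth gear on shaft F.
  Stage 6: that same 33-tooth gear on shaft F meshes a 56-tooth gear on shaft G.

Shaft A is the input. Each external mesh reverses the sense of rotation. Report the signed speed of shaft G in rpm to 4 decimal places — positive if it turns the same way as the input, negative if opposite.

Stage 1 [22T→22T]: ω = 328.0000×22/22 = 328.0000 rpm, dir flips to −; running = −328.0000
Stage 2 [85T→71T]: ω = 328.0000×85/71 = 392.6761 rpm, dir flips to +; running = +392.6761
Stage 3 [74T→74T]: ω = 392.6761×74/74 = 392.6761 rpm, dir flips to −; running = −392.6761
Stage 4 [74T→35T]: ω = 392.6761×74/35 = 830.2294 rpm, dir flips to +; running = +830.2294
Stage 5 [61T→33T]: ω = 830.2294×61/33 = 1534.6664 rpm, dir flips to −; running = −1534.6664
Stage 6 [33T→56T]: ω = 1534.6664×33/56 = 904.3570 rpm, dir flips to +; running = +904.3570

+904.3570 rpm (same as input, |ω| = 904.3570 rpm)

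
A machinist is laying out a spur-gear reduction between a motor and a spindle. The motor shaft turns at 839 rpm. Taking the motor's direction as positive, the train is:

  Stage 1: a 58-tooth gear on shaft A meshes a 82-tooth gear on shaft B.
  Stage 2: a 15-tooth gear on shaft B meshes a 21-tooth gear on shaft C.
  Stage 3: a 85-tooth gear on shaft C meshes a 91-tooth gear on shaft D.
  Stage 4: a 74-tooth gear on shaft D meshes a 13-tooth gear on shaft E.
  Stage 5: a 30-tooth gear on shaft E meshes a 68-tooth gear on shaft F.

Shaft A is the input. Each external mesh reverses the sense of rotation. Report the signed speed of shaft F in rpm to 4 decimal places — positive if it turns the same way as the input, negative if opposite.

-994.3203 rpm (opposite to input, |ω| = 994.3203 rpm)

Stage 1 [58T→82T]: ω = 839.0000×58/82 = 593.4390 rpm, dir flips to −; running = −593.4390
Stage 2 [15T→21T]: ω = 593.4390×15/21 = 423.8850 rpm, dir flips to +; running = +423.8850
Stage 3 [85T→91T]: ω = 423.8850×85/91 = 395.9366 rpm, dir flips to −; running = −395.9366
Stage 4 [74T→13T]: ω = 395.9366×74/13 = 2253.7927 rpm, dir flips to +; running = +2253.7927
Stage 5 [30T→68T]: ω = 2253.7927×30/68 = 994.3203 rpm, dir flips to −; running = −994.3203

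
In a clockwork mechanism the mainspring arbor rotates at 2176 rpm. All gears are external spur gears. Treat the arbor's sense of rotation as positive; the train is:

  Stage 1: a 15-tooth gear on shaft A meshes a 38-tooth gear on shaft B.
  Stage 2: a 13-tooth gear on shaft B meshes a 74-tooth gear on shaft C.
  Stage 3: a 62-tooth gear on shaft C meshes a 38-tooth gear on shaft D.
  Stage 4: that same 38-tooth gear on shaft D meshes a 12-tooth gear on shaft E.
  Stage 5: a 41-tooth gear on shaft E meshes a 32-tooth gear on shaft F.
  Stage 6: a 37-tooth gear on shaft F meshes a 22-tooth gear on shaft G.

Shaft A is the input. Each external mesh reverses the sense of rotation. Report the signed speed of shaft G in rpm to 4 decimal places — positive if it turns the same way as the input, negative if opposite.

+1679.9701 rpm (same as input, |ω| = 1679.9701 rpm)

Stage 1 [15T→38T]: ω = 2176.0000×15/38 = 858.9474 rpm, dir flips to −; running = −858.9474
Stage 2 [13T→74T]: ω = 858.9474×13/74 = 150.8962 rpm, dir flips to +; running = +150.8962
Stage 3 [62T→38T]: ω = 150.8962×62/38 = 246.1990 rpm, dir flips to −; running = −246.1990
Stage 4 [38T→12T]: ω = 246.1990×38/12 = 779.6302 rpm, dir flips to +; running = +779.6302
Stage 5 [41T→32T]: ω = 779.6302×41/32 = 998.9011 rpm, dir flips to −; running = −998.9011
Stage 6 [37T→22T]: ω = 998.9011×37/22 = 1679.9701 rpm, dir flips to +; running = +1679.9701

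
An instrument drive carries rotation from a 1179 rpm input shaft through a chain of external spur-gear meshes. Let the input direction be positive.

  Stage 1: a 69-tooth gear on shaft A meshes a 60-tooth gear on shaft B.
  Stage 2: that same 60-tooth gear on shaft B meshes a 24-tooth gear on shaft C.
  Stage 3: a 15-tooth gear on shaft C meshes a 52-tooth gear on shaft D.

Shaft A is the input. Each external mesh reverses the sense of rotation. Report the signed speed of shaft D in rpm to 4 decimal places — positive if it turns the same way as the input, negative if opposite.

-977.7764 rpm (opposite to input, |ω| = 977.7764 rpm)

Stage 1 [69T→60T]: ω = 1179.0000×69/60 = 1355.8500 rpm, dir flips to −; running = −1355.8500
Stage 2 [60T→24T]: ω = 1355.8500×60/24 = 3389.6250 rpm, dir flips to +; running = +3389.6250
Stage 3 [15T→52T]: ω = 3389.6250×15/52 = 977.7764 rpm, dir flips to −; running = −977.7764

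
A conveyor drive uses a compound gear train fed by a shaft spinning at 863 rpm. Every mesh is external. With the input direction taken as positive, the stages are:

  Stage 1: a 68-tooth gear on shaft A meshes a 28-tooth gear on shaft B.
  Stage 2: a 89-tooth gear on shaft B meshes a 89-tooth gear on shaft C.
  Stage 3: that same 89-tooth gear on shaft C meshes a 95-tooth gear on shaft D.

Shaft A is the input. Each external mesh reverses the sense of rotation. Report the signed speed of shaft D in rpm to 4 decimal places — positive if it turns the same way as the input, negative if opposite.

Stage 1 [68T→28T]: ω = 863.0000×68/28 = 2095.8571 rpm, dir flips to −; running = −2095.8571
Stage 2 [89T→89T]: ω = 2095.8571×89/89 = 2095.8571 rpm, dir flips to +; running = +2095.8571
Stage 3 [89T→95T]: ω = 2095.8571×89/95 = 1963.4872 rpm, dir flips to −; running = −1963.4872

-1963.4872 rpm (opposite to input, |ω| = 1963.4872 rpm)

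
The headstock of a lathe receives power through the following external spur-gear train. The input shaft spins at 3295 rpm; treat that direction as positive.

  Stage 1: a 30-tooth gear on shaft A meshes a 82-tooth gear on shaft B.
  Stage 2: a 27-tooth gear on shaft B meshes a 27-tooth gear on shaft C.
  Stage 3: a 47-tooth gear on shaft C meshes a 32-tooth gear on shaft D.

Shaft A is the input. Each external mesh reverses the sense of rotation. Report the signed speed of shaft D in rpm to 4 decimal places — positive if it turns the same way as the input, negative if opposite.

-1770.5602 rpm (opposite to input, |ω| = 1770.5602 rpm)

Stage 1 [30T→82T]: ω = 3295.0000×30/82 = 1205.4878 rpm, dir flips to −; running = −1205.4878
Stage 2 [27T→27T]: ω = 1205.4878×27/27 = 1205.4878 rpm, dir flips to +; running = +1205.4878
Stage 3 [47T→32T]: ω = 1205.4878×47/32 = 1770.5602 rpm, dir flips to −; running = −1770.5602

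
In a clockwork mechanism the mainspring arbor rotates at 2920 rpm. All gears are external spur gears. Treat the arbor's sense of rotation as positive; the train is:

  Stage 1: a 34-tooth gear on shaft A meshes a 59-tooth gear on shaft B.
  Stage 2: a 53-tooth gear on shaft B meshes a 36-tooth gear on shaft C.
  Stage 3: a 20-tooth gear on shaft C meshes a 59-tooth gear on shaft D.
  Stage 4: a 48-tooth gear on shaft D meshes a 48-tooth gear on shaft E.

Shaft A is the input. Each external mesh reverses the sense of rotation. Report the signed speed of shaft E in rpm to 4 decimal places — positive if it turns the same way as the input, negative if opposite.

+839.7715 rpm (same as input, |ω| = 839.7715 rpm)

Stage 1 [34T→59T]: ω = 2920.0000×34/59 = 1682.7119 rpm, dir flips to −; running = −1682.7119
Stage 2 [53T→36T]: ω = 1682.7119×53/36 = 2477.3258 rpm, dir flips to +; running = +2477.3258
Stage 3 [20T→59T]: ω = 2477.3258×20/59 = 839.7715 rpm, dir flips to −; running = −839.7715
Stage 4 [48T→48T]: ω = 839.7715×48/48 = 839.7715 rpm, dir flips to +; running = +839.7715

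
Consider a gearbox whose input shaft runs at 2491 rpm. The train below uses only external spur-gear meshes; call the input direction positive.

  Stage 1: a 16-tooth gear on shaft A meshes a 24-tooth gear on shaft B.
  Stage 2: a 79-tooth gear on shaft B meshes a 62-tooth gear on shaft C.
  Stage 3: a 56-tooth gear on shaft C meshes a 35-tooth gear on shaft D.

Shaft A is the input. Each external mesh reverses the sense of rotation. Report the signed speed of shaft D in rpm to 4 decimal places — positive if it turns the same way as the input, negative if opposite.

Stage 1 [16T→24T]: ω = 2491.0000×16/24 = 1660.6667 rpm, dir flips to −; running = −1660.6667
Stage 2 [79T→62T]: ω = 1660.6667×79/62 = 2116.0108 rpm, dir flips to +; running = +2116.0108
Stage 3 [56T→35T]: ω = 2116.0108×56/35 = 3385.6172 rpm, dir flips to −; running = −3385.6172

-3385.6172 rpm (opposite to input, |ω| = 3385.6172 rpm)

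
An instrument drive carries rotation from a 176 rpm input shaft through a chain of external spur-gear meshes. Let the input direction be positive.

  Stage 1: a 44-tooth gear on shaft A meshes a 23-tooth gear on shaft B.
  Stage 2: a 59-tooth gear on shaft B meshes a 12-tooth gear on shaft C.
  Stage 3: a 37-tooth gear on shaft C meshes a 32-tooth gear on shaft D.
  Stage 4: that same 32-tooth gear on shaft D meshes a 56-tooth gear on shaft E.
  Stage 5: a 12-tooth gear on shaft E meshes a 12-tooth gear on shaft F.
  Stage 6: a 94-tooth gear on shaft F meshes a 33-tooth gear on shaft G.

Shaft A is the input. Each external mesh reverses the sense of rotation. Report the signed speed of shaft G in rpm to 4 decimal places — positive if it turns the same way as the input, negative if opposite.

+3115.5583 rpm (same as input, |ω| = 3115.5583 rpm)

Stage 1 [44T→23T]: ω = 176.0000×44/23 = 336.6957 rpm, dir flips to −; running = −336.6957
Stage 2 [59T→12T]: ω = 336.6957×59/12 = 1655.4203 rpm, dir flips to +; running = +1655.4203
Stage 3 [37T→32T]: ω = 1655.4203×37/32 = 1914.0797 rpm, dir flips to −; running = −1914.0797
Stage 4 [32T→56T]: ω = 1914.0797×32/56 = 1093.7598 rpm, dir flips to +; running = +1093.7598
Stage 5 [12T→12T]: ω = 1093.7598×12/12 = 1093.7598 rpm, dir flips to −; running = −1093.7598
Stage 6 [94T→33T]: ω = 1093.7598×94/33 = 3115.5583 rpm, dir flips to +; running = +3115.5583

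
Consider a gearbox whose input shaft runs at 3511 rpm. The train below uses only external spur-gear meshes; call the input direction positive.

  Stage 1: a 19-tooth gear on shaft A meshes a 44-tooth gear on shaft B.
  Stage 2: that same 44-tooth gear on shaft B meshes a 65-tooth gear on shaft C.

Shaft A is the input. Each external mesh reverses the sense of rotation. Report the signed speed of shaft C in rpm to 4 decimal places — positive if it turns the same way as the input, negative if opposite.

+1026.2923 rpm (same as input, |ω| = 1026.2923 rpm)

Stage 1 [19T→44T]: ω = 3511.0000×19/44 = 1516.1136 rpm, dir flips to −; running = −1516.1136
Stage 2 [44T→65T]: ω = 1516.1136×44/65 = 1026.2923 rpm, dir flips to +; running = +1026.2923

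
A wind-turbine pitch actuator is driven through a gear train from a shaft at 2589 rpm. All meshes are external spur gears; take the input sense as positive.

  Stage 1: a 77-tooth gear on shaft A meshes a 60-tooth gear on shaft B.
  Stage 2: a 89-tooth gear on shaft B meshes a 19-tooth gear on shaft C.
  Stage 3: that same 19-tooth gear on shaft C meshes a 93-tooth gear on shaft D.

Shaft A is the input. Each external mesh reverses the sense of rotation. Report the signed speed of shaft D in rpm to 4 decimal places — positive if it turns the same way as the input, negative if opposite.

Stage 1 [77T→60T]: ω = 2589.0000×77/60 = 3322.5500 rpm, dir flips to −; running = −3322.5500
Stage 2 [89T→19T]: ω = 3322.5500×89/19 = 15563.5237 rpm, dir flips to +; running = +15563.5237
Stage 3 [19T→93T]: ω = 15563.5237×19/93 = 3179.6446 rpm, dir flips to −; running = −3179.6446

-3179.6446 rpm (opposite to input, |ω| = 3179.6446 rpm)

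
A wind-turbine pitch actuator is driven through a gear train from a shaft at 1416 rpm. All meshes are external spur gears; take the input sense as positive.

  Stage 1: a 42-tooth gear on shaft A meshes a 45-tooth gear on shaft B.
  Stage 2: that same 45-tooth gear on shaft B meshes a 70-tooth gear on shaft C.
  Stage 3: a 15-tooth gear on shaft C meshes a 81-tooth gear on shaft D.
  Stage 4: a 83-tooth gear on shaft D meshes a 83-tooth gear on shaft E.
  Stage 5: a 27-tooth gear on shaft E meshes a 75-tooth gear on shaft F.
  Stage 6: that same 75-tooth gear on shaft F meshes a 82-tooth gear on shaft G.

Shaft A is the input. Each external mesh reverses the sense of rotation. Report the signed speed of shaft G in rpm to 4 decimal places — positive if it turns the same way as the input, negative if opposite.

+51.8049 rpm (same as input, |ω| = 51.8049 rpm)

Stage 1 [42T→45T]: ω = 1416.0000×42/45 = 1321.6000 rpm, dir flips to −; running = −1321.6000
Stage 2 [45T→70T]: ω = 1321.6000×45/70 = 849.6000 rpm, dir flips to +; running = +849.6000
Stage 3 [15T→81T]: ω = 849.6000×15/81 = 157.3333 rpm, dir flips to −; running = −157.3333
Stage 4 [83T→83T]: ω = 157.3333×83/83 = 157.3333 rpm, dir flips to +; running = +157.3333
Stage 5 [27T→75T]: ω = 157.3333×27/75 = 56.6400 rpm, dir flips to −; running = −56.6400
Stage 6 [75T→82T]: ω = 56.6400×75/82 = 51.8049 rpm, dir flips to +; running = +51.8049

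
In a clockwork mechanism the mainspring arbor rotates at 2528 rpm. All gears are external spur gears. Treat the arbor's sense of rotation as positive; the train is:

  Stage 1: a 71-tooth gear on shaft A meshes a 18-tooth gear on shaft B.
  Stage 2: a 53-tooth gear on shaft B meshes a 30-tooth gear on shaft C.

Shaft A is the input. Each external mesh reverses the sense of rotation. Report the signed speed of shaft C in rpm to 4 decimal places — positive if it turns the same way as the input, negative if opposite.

+17616.4148 rpm (same as input, |ω| = 17616.4148 rpm)

Stage 1 [71T→18T]: ω = 2528.0000×71/18 = 9971.5556 rpm, dir flips to −; running = −9971.5556
Stage 2 [53T→30T]: ω = 9971.5556×53/30 = 17616.4148 rpm, dir flips to +; running = +17616.4148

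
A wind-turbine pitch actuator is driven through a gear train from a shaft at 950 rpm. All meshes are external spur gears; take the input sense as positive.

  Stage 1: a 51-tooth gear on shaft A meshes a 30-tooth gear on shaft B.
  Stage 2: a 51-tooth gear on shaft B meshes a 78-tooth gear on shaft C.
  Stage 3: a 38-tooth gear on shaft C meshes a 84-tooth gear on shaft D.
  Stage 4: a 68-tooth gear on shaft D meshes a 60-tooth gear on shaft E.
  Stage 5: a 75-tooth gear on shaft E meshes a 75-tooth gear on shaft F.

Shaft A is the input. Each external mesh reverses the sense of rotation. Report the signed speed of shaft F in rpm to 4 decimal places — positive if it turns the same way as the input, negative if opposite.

-541.3898 rpm (opposite to input, |ω| = 541.3898 rpm)

Stage 1 [51T→30T]: ω = 950.0000×51/30 = 1615.0000 rpm, dir flips to −; running = −1615.0000
Stage 2 [51T→78T]: ω = 1615.0000×51/78 = 1055.9615 rpm, dir flips to +; running = +1055.9615
Stage 3 [38T→84T]: ω = 1055.9615×38/84 = 477.6969 rpm, dir flips to −; running = −477.6969
Stage 4 [68T→60T]: ω = 477.6969×68/60 = 541.3898 rpm, dir flips to +; running = +541.3898
Stage 5 [75T→75T]: ω = 541.3898×75/75 = 541.3898 rpm, dir flips to −; running = −541.3898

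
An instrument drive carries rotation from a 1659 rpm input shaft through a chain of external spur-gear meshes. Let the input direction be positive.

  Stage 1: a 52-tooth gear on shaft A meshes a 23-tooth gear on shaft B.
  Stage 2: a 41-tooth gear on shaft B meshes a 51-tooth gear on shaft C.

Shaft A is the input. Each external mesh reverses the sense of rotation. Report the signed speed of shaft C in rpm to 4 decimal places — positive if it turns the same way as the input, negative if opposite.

Stage 1 [52T→23T]: ω = 1659.0000×52/23 = 3750.7826 rpm, dir flips to −; running = −3750.7826
Stage 2 [41T→51T]: ω = 3750.7826×41/51 = 3015.3350 rpm, dir flips to +; running = +3015.3350

+3015.3350 rpm (same as input, |ω| = 3015.3350 rpm)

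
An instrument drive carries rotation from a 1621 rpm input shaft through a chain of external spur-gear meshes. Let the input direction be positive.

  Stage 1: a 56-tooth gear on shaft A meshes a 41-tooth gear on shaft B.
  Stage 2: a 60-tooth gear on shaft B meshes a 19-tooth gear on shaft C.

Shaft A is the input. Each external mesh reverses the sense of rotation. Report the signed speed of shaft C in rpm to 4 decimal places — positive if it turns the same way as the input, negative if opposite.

+6991.7330 rpm (same as input, |ω| = 6991.7330 rpm)

Stage 1 [56T→41T]: ω = 1621.0000×56/41 = 2214.0488 rpm, dir flips to −; running = −2214.0488
Stage 2 [60T→19T]: ω = 2214.0488×60/19 = 6991.7330 rpm, dir flips to +; running = +6991.7330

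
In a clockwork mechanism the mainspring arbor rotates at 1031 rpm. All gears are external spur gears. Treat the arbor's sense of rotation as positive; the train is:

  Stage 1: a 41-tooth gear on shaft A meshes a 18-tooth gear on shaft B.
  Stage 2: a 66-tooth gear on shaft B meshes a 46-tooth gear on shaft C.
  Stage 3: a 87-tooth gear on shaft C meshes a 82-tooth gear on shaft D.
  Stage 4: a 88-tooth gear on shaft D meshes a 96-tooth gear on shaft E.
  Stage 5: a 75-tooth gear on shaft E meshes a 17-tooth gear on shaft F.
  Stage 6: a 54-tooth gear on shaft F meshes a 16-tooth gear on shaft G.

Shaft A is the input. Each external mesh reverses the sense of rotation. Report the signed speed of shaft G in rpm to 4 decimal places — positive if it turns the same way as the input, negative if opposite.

+48793.1751 rpm (same as input, |ω| = 48793.1751 rpm)

Stage 1 [41T→18T]: ω = 1031.0000×41/18 = 2348.3889 rpm, dir flips to −; running = −2348.3889
Stage 2 [66T→46T]: ω = 2348.3889×66/46 = 3369.4275 rpm, dir flips to +; running = +3369.4275
Stage 3 [87T→82T]: ω = 3369.4275×87/82 = 3574.8804 rpm, dir flips to −; running = −3574.8804
Stage 4 [88T→96T]: ω = 3574.8804×88/96 = 3276.9737 rpm, dir flips to +; running = +3276.9737
Stage 5 [75T→17T]: ω = 3276.9737×75/17 = 14457.2371 rpm, dir flips to −; running = −14457.2371
Stage 6 [54T→16T]: ω = 14457.2371×54/16 = 48793.1751 rpm, dir flips to +; running = +48793.1751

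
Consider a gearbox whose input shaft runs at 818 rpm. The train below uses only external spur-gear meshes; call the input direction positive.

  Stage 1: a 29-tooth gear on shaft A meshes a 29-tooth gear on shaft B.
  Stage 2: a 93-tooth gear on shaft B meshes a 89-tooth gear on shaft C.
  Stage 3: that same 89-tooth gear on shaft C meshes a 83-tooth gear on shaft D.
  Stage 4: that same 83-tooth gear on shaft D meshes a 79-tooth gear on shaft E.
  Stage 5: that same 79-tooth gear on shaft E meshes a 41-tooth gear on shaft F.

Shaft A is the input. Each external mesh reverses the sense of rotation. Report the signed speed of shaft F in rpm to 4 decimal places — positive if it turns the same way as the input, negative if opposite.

Stage 1 [29T→29T]: ω = 818.0000×29/29 = 818.0000 rpm, dir flips to −; running = −818.0000
Stage 2 [93T→89T]: ω = 818.0000×93/89 = 854.7640 rpm, dir flips to +; running = +854.7640
Stage 3 [89T→83T]: ω = 854.7640×89/83 = 916.5542 rpm, dir flips to −; running = −916.5542
Stage 4 [83T→79T]: ω = 916.5542×83/79 = 962.9620 rpm, dir flips to +; running = +962.9620
Stage 5 [79T→41T]: ω = 962.9620×79/41 = 1855.4634 rpm, dir flips to −; running = −1855.4634

-1855.4634 rpm (opposite to input, |ω| = 1855.4634 rpm)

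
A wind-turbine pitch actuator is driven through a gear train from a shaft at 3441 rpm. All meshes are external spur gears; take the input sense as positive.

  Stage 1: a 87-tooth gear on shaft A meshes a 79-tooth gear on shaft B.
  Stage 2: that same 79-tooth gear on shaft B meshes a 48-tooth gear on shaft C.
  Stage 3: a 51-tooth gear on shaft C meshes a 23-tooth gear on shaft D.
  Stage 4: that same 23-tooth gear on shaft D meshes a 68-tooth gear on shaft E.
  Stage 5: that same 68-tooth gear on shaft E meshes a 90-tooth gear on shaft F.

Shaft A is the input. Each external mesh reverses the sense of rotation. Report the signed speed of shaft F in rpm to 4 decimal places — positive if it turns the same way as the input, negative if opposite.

-3534.1937 rpm (opposite to input, |ω| = 3534.1937 rpm)

Stage 1 [87T→79T]: ω = 3441.0000×87/79 = 3789.4557 rpm, dir flips to −; running = −3789.4557
Stage 2 [79T→48T]: ω = 3789.4557×79/48 = 6236.8125 rpm, dir flips to +; running = +6236.8125
Stage 3 [51T→23T]: ω = 6236.8125×51/23 = 13829.4538 rpm, dir flips to −; running = −13829.4538
Stage 4 [23T→68T]: ω = 13829.4538×23/68 = 4677.6094 rpm, dir flips to +; running = +4677.6094
Stage 5 [68T→90T]: ω = 4677.6094×68/90 = 3534.1937 rpm, dir flips to −; running = −3534.1937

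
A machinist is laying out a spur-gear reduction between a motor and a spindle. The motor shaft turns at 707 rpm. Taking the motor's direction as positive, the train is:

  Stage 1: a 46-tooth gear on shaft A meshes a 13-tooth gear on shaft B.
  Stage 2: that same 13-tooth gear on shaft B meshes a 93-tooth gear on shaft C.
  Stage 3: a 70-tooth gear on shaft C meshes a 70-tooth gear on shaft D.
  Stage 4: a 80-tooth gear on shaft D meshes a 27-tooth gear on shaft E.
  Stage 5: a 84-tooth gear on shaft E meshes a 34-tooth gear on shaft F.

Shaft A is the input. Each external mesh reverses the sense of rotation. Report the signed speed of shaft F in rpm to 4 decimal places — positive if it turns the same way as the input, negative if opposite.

-2559.8876 rpm (opposite to input, |ω| = 2559.8876 rpm)

Stage 1 [46T→13T]: ω = 707.0000×46/13 = 2501.6923 rpm, dir flips to −; running = −2501.6923
Stage 2 [13T→93T]: ω = 2501.6923×13/93 = 349.6989 rpm, dir flips to +; running = +349.6989
Stage 3 [70T→70T]: ω = 349.6989×70/70 = 349.6989 rpm, dir flips to −; running = −349.6989
Stage 4 [80T→27T]: ω = 349.6989×80/27 = 1036.1450 rpm, dir flips to +; running = +1036.1450
Stage 5 [84T→34T]: ω = 1036.1450×84/34 = 2559.8876 rpm, dir flips to −; running = −2559.8876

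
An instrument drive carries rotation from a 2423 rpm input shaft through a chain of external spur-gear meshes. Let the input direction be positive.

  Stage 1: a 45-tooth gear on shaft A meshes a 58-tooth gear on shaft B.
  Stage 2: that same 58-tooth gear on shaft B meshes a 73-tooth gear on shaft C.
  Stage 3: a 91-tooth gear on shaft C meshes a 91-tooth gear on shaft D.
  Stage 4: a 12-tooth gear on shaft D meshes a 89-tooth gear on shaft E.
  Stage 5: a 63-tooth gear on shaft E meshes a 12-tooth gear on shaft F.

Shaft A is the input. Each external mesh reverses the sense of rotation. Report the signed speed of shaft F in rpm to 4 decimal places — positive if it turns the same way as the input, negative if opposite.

-1057.2887 rpm (opposite to input, |ω| = 1057.2887 rpm)

Stage 1 [45T→58T]: ω = 2423.0000×45/58 = 1879.9138 rpm, dir flips to −; running = −1879.9138
Stage 2 [58T→73T]: ω = 1879.9138×58/73 = 1493.6301 rpm, dir flips to +; running = +1493.6301
Stage 3 [91T→91T]: ω = 1493.6301×91/91 = 1493.6301 rpm, dir flips to −; running = −1493.6301
Stage 4 [12T→89T]: ω = 1493.6301×12/89 = 201.3883 rpm, dir flips to +; running = +201.3883
Stage 5 [63T→12T]: ω = 201.3883×63/12 = 1057.2887 rpm, dir flips to −; running = −1057.2887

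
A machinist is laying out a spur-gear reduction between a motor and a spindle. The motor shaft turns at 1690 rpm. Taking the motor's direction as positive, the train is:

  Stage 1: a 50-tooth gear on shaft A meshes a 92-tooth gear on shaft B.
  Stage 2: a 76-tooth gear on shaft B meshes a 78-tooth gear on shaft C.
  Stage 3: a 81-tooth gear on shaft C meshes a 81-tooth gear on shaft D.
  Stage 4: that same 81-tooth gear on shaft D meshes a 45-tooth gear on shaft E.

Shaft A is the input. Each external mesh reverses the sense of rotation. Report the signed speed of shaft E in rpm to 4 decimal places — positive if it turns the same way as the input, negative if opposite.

+1610.8696 rpm (same as input, |ω| = 1610.8696 rpm)

Stage 1 [50T→92T]: ω = 1690.0000×50/92 = 918.4783 rpm, dir flips to −; running = −918.4783
Stage 2 [76T→78T]: ω = 918.4783×76/78 = 894.9275 rpm, dir flips to +; running = +894.9275
Stage 3 [81T→81T]: ω = 894.9275×81/81 = 894.9275 rpm, dir flips to −; running = −894.9275
Stage 4 [81T→45T]: ω = 894.9275×81/45 = 1610.8696 rpm, dir flips to +; running = +1610.8696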